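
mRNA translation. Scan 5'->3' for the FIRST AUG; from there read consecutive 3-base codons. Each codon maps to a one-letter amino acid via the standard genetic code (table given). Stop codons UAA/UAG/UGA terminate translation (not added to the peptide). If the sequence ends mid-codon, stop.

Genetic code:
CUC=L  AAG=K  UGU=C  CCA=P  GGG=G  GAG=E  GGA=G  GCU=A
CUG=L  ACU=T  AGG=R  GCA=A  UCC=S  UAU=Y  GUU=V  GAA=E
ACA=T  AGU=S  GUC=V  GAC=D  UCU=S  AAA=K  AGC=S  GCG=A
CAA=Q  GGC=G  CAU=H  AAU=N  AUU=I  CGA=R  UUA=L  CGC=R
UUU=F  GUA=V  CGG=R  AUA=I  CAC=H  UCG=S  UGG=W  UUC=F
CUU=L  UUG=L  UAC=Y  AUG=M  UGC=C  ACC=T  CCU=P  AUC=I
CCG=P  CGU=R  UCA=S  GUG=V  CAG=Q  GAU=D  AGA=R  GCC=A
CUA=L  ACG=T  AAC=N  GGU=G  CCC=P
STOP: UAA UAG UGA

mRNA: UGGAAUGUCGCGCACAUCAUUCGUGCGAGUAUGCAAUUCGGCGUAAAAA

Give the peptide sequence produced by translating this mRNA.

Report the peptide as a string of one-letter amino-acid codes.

start AUG at pos 4
pos 4: AUG -> M; peptide=M
pos 7: UCG -> S; peptide=MS
pos 10: CGC -> R; peptide=MSR
pos 13: ACA -> T; peptide=MSRT
pos 16: UCA -> S; peptide=MSRTS
pos 19: UUC -> F; peptide=MSRTSF
pos 22: GUG -> V; peptide=MSRTSFV
pos 25: CGA -> R; peptide=MSRTSFVR
pos 28: GUA -> V; peptide=MSRTSFVRV
pos 31: UGC -> C; peptide=MSRTSFVRVC
pos 34: AAU -> N; peptide=MSRTSFVRVCN
pos 37: UCG -> S; peptide=MSRTSFVRVCNS
pos 40: GCG -> A; peptide=MSRTSFVRVCNSA
pos 43: UAA -> STOP

Answer: MSRTSFVRVCNSA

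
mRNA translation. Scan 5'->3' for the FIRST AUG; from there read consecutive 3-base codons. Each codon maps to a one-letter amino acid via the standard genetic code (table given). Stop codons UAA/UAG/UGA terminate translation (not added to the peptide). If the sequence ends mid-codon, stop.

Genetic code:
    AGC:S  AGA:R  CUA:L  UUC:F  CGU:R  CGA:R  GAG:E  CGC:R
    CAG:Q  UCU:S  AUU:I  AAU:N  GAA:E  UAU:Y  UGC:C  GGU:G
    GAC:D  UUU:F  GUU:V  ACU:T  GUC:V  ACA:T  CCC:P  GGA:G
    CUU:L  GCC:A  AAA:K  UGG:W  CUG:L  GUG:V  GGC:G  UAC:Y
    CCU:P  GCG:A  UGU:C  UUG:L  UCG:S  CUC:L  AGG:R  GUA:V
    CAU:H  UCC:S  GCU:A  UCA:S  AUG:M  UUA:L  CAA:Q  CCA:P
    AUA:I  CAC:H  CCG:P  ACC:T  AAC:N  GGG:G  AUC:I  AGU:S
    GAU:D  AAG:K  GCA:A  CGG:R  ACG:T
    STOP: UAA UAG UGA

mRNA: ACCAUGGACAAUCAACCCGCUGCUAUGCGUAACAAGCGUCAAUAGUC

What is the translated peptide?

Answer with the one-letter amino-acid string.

Answer: MDNQPAAMRNKRQ

Derivation:
start AUG at pos 3
pos 3: AUG -> M; peptide=M
pos 6: GAC -> D; peptide=MD
pos 9: AAU -> N; peptide=MDN
pos 12: CAA -> Q; peptide=MDNQ
pos 15: CCC -> P; peptide=MDNQP
pos 18: GCU -> A; peptide=MDNQPA
pos 21: GCU -> A; peptide=MDNQPAA
pos 24: AUG -> M; peptide=MDNQPAAM
pos 27: CGU -> R; peptide=MDNQPAAMR
pos 30: AAC -> N; peptide=MDNQPAAMRN
pos 33: AAG -> K; peptide=MDNQPAAMRNK
pos 36: CGU -> R; peptide=MDNQPAAMRNKR
pos 39: CAA -> Q; peptide=MDNQPAAMRNKRQ
pos 42: UAG -> STOP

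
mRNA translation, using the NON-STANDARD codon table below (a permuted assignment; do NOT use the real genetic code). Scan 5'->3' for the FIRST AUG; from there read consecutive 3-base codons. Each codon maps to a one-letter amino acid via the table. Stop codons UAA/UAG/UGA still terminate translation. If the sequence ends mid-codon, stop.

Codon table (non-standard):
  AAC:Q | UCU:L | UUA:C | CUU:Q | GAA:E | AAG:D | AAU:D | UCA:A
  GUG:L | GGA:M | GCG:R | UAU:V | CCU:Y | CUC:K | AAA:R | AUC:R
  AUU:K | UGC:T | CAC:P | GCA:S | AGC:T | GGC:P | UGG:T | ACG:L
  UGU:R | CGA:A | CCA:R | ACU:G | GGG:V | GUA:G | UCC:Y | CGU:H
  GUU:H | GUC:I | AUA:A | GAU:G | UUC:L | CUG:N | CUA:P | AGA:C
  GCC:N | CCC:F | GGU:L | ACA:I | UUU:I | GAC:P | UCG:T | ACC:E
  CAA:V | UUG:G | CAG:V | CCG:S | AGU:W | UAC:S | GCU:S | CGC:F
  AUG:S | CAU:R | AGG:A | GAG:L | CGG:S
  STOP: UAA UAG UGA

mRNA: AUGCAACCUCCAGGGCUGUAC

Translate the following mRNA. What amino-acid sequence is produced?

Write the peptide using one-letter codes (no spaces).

start AUG at pos 0
pos 0: AUG -> S; peptide=S
pos 3: CAA -> V; peptide=SV
pos 6: CCU -> Y; peptide=SVY
pos 9: CCA -> R; peptide=SVYR
pos 12: GGG -> V; peptide=SVYRV
pos 15: CUG -> N; peptide=SVYRVN
pos 18: UAC -> S; peptide=SVYRVNS
pos 21: only 0 nt remain (<3), stop (end of mRNA)

Answer: SVYRVNS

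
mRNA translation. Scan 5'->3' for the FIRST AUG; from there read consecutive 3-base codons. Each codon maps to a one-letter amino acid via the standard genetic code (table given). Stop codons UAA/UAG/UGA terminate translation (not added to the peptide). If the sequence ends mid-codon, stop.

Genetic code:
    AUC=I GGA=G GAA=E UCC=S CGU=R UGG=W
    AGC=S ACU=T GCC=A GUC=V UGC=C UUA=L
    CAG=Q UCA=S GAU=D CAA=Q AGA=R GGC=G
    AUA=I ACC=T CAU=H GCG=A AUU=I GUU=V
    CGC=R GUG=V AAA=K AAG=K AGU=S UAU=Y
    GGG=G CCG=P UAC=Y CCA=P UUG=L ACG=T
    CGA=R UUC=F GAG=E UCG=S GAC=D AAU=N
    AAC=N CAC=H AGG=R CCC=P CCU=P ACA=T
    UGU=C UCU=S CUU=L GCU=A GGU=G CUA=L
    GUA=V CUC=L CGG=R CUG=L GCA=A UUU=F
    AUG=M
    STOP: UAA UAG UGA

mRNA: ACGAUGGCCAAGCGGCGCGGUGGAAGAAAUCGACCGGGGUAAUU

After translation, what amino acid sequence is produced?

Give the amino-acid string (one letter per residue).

start AUG at pos 3
pos 3: AUG -> M; peptide=M
pos 6: GCC -> A; peptide=MA
pos 9: AAG -> K; peptide=MAK
pos 12: CGG -> R; peptide=MAKR
pos 15: CGC -> R; peptide=MAKRR
pos 18: GGU -> G; peptide=MAKRRG
pos 21: GGA -> G; peptide=MAKRRGG
pos 24: AGA -> R; peptide=MAKRRGGR
pos 27: AAU -> N; peptide=MAKRRGGRN
pos 30: CGA -> R; peptide=MAKRRGGRNR
pos 33: CCG -> P; peptide=MAKRRGGRNRP
pos 36: GGG -> G; peptide=MAKRRGGRNRPG
pos 39: UAA -> STOP

Answer: MAKRRGGRNRPG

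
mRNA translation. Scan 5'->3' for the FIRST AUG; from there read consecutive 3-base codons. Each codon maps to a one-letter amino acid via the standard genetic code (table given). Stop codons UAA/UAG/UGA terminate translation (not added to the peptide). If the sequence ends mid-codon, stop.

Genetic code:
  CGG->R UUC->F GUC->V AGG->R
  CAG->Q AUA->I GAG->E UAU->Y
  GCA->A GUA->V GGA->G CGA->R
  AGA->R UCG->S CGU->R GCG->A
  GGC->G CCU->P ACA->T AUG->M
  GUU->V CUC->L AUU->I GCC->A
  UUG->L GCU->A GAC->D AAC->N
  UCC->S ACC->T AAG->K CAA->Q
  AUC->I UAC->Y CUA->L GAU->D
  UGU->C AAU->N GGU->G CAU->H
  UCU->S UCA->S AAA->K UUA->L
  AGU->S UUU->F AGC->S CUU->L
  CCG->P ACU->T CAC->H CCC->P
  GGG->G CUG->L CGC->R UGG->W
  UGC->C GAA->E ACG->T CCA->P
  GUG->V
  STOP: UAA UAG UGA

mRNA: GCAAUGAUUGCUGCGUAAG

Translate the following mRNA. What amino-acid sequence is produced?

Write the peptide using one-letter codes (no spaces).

start AUG at pos 3
pos 3: AUG -> M; peptide=M
pos 6: AUU -> I; peptide=MI
pos 9: GCU -> A; peptide=MIA
pos 12: GCG -> A; peptide=MIAA
pos 15: UAA -> STOP

Answer: MIAA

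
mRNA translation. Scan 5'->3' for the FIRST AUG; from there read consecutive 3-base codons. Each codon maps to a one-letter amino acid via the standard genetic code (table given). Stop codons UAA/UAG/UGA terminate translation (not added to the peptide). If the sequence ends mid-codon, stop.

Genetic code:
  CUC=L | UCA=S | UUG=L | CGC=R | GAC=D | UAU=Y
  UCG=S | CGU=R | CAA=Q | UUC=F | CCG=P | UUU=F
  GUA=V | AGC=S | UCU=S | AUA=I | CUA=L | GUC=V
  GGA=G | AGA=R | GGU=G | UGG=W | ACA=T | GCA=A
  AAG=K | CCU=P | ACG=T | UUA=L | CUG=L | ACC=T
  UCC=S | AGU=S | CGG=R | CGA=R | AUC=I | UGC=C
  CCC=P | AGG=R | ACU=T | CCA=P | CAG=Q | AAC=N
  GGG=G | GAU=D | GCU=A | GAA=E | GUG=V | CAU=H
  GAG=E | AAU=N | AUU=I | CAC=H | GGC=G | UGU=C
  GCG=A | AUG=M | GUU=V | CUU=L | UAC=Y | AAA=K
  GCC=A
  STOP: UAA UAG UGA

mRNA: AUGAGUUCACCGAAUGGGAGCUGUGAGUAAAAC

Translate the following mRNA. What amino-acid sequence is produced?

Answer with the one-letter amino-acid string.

Answer: MSSPNGSCE

Derivation:
start AUG at pos 0
pos 0: AUG -> M; peptide=M
pos 3: AGU -> S; peptide=MS
pos 6: UCA -> S; peptide=MSS
pos 9: CCG -> P; peptide=MSSP
pos 12: AAU -> N; peptide=MSSPN
pos 15: GGG -> G; peptide=MSSPNG
pos 18: AGC -> S; peptide=MSSPNGS
pos 21: UGU -> C; peptide=MSSPNGSC
pos 24: GAG -> E; peptide=MSSPNGSCE
pos 27: UAA -> STOP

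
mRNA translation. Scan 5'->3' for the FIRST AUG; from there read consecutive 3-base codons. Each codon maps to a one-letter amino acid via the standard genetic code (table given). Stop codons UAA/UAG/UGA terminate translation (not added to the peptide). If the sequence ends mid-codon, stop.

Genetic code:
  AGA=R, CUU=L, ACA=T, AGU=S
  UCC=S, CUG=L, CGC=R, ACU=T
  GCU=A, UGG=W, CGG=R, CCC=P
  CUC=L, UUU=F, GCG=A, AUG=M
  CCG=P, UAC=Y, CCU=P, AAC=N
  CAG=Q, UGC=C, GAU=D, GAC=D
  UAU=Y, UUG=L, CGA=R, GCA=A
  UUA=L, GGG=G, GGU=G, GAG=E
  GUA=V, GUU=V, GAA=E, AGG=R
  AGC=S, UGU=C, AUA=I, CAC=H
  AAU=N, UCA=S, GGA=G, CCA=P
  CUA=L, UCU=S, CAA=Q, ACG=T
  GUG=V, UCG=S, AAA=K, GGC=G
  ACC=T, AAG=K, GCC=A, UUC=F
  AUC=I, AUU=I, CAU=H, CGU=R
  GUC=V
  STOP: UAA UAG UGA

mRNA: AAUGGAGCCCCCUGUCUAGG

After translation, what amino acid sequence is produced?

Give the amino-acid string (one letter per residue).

start AUG at pos 1
pos 1: AUG -> M; peptide=M
pos 4: GAG -> E; peptide=ME
pos 7: CCC -> P; peptide=MEP
pos 10: CCU -> P; peptide=MEPP
pos 13: GUC -> V; peptide=MEPPV
pos 16: UAG -> STOP

Answer: MEPPV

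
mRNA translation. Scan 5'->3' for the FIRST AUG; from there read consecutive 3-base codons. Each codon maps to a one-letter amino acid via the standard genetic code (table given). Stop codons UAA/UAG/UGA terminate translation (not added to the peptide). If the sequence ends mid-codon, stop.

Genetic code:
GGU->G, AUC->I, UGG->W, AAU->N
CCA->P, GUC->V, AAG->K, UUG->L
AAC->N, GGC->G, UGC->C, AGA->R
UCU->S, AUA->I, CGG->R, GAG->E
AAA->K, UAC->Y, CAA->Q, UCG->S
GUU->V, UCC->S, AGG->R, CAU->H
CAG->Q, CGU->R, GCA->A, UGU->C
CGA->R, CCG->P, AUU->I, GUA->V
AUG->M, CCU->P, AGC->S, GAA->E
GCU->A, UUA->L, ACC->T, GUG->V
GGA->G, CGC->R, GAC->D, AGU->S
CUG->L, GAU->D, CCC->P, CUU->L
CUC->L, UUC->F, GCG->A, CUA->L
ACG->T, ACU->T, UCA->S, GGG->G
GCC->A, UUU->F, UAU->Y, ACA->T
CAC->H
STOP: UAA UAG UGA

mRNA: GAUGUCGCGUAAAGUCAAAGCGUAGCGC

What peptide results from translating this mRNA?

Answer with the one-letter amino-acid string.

Answer: MSRKVKA

Derivation:
start AUG at pos 1
pos 1: AUG -> M; peptide=M
pos 4: UCG -> S; peptide=MS
pos 7: CGU -> R; peptide=MSR
pos 10: AAA -> K; peptide=MSRK
pos 13: GUC -> V; peptide=MSRKV
pos 16: AAA -> K; peptide=MSRKVK
pos 19: GCG -> A; peptide=MSRKVKA
pos 22: UAG -> STOP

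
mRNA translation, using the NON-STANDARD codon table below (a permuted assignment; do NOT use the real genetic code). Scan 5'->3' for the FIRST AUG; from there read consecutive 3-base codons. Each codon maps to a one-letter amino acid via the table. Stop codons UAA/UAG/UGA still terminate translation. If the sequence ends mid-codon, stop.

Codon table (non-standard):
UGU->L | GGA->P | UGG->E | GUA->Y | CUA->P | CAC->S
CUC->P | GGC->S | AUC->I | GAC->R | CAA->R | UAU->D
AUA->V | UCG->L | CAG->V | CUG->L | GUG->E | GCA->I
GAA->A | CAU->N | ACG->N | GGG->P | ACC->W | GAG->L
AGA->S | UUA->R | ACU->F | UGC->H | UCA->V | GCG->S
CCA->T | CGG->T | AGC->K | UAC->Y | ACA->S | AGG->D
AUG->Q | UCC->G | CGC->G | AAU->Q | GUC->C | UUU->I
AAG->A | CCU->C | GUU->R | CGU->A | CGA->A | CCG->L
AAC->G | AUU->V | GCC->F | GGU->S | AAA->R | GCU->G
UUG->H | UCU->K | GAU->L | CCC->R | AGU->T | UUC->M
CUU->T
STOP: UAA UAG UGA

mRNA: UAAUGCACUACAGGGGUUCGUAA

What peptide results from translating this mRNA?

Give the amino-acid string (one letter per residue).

start AUG at pos 2
pos 2: AUG -> Q; peptide=Q
pos 5: CAC -> S; peptide=QS
pos 8: UAC -> Y; peptide=QSY
pos 11: AGG -> D; peptide=QSYD
pos 14: GGU -> S; peptide=QSYDS
pos 17: UCG -> L; peptide=QSYDSL
pos 20: UAA -> STOP

Answer: QSYDSL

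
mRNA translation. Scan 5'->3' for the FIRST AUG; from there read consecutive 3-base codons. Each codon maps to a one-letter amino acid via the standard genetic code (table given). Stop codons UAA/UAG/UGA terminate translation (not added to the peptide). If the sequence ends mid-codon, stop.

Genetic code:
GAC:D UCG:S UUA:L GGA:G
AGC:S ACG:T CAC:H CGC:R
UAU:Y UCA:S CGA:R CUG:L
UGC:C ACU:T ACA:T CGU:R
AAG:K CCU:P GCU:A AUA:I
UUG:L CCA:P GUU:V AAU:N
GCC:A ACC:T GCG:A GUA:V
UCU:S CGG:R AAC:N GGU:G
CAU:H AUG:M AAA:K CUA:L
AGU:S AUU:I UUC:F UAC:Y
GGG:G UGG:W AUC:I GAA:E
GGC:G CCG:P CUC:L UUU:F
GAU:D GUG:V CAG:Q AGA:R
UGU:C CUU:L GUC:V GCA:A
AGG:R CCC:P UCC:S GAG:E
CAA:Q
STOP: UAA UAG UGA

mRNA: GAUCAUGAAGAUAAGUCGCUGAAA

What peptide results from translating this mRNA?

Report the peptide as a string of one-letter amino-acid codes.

start AUG at pos 4
pos 4: AUG -> M; peptide=M
pos 7: AAG -> K; peptide=MK
pos 10: AUA -> I; peptide=MKI
pos 13: AGU -> S; peptide=MKIS
pos 16: CGC -> R; peptide=MKISR
pos 19: UGA -> STOP

Answer: MKISR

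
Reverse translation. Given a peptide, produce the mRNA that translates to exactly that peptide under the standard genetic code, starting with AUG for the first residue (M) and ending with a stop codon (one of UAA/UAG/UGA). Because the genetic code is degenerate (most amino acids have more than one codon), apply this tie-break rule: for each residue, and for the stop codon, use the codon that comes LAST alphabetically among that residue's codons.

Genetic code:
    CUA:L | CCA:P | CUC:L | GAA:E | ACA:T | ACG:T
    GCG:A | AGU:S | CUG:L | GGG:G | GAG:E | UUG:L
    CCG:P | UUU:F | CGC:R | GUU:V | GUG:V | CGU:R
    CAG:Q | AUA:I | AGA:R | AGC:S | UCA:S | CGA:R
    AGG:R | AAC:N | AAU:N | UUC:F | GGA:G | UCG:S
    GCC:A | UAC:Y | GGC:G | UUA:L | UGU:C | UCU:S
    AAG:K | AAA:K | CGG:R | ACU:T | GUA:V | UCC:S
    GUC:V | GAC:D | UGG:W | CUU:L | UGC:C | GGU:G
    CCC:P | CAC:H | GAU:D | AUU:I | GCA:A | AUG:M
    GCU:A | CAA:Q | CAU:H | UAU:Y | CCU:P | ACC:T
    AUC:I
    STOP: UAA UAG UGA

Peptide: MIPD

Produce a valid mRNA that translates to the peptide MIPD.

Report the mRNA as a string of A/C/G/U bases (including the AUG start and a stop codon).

Answer: mRNA: AUGAUUCCUGAUUGA

Derivation:
residue 1: M -> AUG (start codon)
residue 2: I codons sorted = AUA,AUC,AUU -> pick last = AUU
residue 3: P codons sorted = CCA,CCC,CCG,CCU -> pick last = CCU
residue 4: D codons sorted = GAC,GAU -> pick last = GAU
terminator: stop codons sorted = UAA,UAG,UGA -> pick last = UGA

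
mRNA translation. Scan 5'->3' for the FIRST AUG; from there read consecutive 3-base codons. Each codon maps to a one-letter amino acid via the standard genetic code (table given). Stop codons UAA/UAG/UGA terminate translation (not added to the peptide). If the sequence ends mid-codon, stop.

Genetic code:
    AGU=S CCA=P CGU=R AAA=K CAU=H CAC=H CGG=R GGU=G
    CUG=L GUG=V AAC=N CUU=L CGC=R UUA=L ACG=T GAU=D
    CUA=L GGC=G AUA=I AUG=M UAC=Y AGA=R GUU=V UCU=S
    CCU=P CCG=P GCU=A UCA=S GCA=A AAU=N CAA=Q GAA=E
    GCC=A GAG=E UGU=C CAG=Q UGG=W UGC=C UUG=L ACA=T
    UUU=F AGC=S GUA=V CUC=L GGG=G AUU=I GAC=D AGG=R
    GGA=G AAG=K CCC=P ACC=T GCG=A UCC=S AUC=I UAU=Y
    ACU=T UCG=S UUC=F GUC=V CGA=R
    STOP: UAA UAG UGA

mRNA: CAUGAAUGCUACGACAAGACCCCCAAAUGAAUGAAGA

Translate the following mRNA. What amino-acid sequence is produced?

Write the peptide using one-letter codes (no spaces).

Answer: MNATTRPPNE

Derivation:
start AUG at pos 1
pos 1: AUG -> M; peptide=M
pos 4: AAU -> N; peptide=MN
pos 7: GCU -> A; peptide=MNA
pos 10: ACG -> T; peptide=MNAT
pos 13: ACA -> T; peptide=MNATT
pos 16: AGA -> R; peptide=MNATTR
pos 19: CCC -> P; peptide=MNATTRP
pos 22: CCA -> P; peptide=MNATTRPP
pos 25: AAU -> N; peptide=MNATTRPPN
pos 28: GAA -> E; peptide=MNATTRPPNE
pos 31: UGA -> STOP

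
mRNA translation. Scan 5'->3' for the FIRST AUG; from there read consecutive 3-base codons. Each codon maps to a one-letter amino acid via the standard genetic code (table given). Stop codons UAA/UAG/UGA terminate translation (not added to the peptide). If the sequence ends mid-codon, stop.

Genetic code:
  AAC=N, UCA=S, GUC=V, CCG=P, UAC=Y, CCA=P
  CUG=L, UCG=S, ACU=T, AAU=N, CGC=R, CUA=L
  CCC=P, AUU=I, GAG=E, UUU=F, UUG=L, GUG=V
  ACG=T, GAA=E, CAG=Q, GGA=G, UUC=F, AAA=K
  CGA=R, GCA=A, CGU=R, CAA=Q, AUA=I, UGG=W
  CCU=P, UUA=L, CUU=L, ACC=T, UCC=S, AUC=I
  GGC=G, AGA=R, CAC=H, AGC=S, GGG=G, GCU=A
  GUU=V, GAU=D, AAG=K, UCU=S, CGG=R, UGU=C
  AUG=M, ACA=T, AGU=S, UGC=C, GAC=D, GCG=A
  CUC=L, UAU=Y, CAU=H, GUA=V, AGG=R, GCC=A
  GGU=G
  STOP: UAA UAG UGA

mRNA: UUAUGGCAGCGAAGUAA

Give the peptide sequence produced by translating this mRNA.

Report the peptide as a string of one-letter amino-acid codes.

start AUG at pos 2
pos 2: AUG -> M; peptide=M
pos 5: GCA -> A; peptide=MA
pos 8: GCG -> A; peptide=MAA
pos 11: AAG -> K; peptide=MAAK
pos 14: UAA -> STOP

Answer: MAAK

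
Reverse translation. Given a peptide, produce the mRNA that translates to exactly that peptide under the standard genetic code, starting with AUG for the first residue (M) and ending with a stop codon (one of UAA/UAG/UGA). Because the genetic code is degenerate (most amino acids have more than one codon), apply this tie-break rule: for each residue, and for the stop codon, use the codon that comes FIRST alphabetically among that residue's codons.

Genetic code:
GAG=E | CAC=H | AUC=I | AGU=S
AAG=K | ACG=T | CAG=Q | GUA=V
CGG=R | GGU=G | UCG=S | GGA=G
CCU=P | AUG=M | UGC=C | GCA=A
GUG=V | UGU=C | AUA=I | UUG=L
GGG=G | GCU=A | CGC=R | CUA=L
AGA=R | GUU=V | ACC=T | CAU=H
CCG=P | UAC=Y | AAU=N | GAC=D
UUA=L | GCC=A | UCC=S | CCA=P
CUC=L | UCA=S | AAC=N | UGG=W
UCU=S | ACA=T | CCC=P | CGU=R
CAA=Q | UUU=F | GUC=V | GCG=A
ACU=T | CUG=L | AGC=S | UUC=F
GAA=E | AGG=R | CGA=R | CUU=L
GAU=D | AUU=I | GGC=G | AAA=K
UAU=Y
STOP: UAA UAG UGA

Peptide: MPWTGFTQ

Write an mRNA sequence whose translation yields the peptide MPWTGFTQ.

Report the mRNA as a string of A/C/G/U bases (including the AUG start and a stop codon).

Answer: mRNA: AUGCCAUGGACAGGAUUCACACAAUAA

Derivation:
residue 1: M -> AUG (start codon)
residue 2: P codons sorted = CCA,CCC,CCG,CCU -> pick first = CCA
residue 3: W -> UGG (only codon)
residue 4: T codons sorted = ACA,ACC,ACG,ACU -> pick first = ACA
residue 5: G codons sorted = GGA,GGC,GGG,GGU -> pick first = GGA
residue 6: F codons sorted = UUC,UUU -> pick first = UUC
residue 7: T codons sorted = ACA,ACC,ACG,ACU -> pick first = ACA
residue 8: Q codons sorted = CAA,CAG -> pick first = CAA
terminator: stop codons sorted = UAA,UAG,UGA -> pick first = UAA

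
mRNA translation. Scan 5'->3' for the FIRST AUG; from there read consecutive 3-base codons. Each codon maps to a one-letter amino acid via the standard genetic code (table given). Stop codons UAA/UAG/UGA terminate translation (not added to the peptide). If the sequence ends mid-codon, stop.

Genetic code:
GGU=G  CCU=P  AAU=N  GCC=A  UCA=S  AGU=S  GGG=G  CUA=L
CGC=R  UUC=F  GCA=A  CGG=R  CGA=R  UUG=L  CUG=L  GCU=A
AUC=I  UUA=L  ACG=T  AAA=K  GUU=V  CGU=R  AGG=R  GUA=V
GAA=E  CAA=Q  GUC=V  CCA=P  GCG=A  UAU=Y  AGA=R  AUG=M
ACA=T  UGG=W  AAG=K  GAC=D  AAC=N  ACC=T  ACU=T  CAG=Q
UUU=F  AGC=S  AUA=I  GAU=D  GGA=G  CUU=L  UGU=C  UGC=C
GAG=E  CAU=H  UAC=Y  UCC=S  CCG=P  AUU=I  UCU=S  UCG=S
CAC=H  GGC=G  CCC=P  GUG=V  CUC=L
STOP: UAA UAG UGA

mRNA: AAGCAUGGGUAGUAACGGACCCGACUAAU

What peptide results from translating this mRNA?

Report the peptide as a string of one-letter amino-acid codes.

start AUG at pos 4
pos 4: AUG -> M; peptide=M
pos 7: GGU -> G; peptide=MG
pos 10: AGU -> S; peptide=MGS
pos 13: AAC -> N; peptide=MGSN
pos 16: GGA -> G; peptide=MGSNG
pos 19: CCC -> P; peptide=MGSNGP
pos 22: GAC -> D; peptide=MGSNGPD
pos 25: UAA -> STOP

Answer: MGSNGPD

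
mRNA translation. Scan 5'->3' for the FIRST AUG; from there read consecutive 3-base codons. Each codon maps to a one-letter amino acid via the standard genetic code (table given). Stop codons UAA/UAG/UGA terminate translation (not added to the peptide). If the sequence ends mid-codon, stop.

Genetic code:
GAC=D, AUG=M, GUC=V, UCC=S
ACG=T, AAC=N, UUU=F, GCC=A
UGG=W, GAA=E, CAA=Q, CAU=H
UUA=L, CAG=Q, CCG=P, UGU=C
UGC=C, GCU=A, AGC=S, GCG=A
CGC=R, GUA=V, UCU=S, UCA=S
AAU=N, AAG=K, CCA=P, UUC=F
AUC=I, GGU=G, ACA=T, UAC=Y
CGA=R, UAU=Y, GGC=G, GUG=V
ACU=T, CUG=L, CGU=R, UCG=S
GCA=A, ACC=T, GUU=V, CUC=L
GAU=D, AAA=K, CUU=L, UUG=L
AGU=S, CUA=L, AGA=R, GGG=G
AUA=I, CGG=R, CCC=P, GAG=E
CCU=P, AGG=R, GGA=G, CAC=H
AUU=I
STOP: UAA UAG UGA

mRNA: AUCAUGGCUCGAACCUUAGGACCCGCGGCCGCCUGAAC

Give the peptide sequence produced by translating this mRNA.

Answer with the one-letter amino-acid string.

Answer: MARTLGPAAA

Derivation:
start AUG at pos 3
pos 3: AUG -> M; peptide=M
pos 6: GCU -> A; peptide=MA
pos 9: CGA -> R; peptide=MAR
pos 12: ACC -> T; peptide=MART
pos 15: UUA -> L; peptide=MARTL
pos 18: GGA -> G; peptide=MARTLG
pos 21: CCC -> P; peptide=MARTLGP
pos 24: GCG -> A; peptide=MARTLGPA
pos 27: GCC -> A; peptide=MARTLGPAA
pos 30: GCC -> A; peptide=MARTLGPAAA
pos 33: UGA -> STOP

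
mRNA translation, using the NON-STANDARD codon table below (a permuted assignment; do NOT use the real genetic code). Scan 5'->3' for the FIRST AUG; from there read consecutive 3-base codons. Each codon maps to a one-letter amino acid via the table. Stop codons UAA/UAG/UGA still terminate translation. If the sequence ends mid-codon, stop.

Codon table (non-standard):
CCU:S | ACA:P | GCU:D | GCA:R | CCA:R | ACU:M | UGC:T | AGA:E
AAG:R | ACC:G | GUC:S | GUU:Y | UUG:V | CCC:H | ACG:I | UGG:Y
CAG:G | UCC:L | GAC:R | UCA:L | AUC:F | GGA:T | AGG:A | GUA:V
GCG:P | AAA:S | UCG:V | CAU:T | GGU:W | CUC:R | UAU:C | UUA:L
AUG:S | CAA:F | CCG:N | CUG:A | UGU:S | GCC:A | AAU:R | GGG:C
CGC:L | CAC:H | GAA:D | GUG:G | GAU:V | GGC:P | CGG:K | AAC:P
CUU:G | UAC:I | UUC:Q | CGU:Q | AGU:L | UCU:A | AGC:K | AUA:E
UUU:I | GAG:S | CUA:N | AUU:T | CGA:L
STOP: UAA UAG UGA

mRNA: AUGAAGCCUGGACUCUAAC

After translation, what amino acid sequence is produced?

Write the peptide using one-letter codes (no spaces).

start AUG at pos 0
pos 0: AUG -> S; peptide=S
pos 3: AAG -> R; peptide=SR
pos 6: CCU -> S; peptide=SRS
pos 9: GGA -> T; peptide=SRST
pos 12: CUC -> R; peptide=SRSTR
pos 15: UAA -> STOP

Answer: SRSTR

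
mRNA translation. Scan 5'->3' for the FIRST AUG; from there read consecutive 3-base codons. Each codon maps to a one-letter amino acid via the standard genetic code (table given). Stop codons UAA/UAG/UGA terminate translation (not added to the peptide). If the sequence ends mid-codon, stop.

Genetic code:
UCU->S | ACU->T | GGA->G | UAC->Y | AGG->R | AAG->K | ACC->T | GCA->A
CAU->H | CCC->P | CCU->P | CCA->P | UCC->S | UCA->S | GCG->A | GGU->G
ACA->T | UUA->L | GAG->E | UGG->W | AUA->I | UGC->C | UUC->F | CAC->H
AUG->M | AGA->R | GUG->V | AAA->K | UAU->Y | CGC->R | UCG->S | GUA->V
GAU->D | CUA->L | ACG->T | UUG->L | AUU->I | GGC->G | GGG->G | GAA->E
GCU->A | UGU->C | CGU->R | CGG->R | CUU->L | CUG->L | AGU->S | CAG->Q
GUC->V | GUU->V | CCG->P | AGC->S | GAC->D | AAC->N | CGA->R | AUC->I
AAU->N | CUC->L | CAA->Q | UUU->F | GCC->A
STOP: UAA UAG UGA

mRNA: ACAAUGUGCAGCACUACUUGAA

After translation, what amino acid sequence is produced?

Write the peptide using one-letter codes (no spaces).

Answer: MCSTT

Derivation:
start AUG at pos 3
pos 3: AUG -> M; peptide=M
pos 6: UGC -> C; peptide=MC
pos 9: AGC -> S; peptide=MCS
pos 12: ACU -> T; peptide=MCST
pos 15: ACU -> T; peptide=MCSTT
pos 18: UGA -> STOP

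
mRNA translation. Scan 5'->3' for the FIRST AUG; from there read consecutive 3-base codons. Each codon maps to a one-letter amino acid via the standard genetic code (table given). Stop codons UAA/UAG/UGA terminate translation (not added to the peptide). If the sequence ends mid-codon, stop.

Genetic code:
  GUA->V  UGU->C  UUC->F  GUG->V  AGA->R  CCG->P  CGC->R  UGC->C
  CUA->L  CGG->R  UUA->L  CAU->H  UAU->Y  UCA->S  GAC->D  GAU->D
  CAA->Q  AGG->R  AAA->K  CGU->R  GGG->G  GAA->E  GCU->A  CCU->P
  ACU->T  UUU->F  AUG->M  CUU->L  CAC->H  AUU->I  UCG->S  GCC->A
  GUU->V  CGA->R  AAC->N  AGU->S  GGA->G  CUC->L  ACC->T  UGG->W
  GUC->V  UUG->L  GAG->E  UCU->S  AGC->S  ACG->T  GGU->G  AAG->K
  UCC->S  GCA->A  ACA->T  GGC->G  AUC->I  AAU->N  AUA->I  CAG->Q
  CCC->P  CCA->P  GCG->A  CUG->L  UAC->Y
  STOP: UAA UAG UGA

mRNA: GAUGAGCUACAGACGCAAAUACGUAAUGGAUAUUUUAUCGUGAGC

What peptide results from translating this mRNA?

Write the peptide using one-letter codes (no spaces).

Answer: MSYRRKYVMDILS

Derivation:
start AUG at pos 1
pos 1: AUG -> M; peptide=M
pos 4: AGC -> S; peptide=MS
pos 7: UAC -> Y; peptide=MSY
pos 10: AGA -> R; peptide=MSYR
pos 13: CGC -> R; peptide=MSYRR
pos 16: AAA -> K; peptide=MSYRRK
pos 19: UAC -> Y; peptide=MSYRRKY
pos 22: GUA -> V; peptide=MSYRRKYV
pos 25: AUG -> M; peptide=MSYRRKYVM
pos 28: GAU -> D; peptide=MSYRRKYVMD
pos 31: AUU -> I; peptide=MSYRRKYVMDI
pos 34: UUA -> L; peptide=MSYRRKYVMDIL
pos 37: UCG -> S; peptide=MSYRRKYVMDILS
pos 40: UGA -> STOP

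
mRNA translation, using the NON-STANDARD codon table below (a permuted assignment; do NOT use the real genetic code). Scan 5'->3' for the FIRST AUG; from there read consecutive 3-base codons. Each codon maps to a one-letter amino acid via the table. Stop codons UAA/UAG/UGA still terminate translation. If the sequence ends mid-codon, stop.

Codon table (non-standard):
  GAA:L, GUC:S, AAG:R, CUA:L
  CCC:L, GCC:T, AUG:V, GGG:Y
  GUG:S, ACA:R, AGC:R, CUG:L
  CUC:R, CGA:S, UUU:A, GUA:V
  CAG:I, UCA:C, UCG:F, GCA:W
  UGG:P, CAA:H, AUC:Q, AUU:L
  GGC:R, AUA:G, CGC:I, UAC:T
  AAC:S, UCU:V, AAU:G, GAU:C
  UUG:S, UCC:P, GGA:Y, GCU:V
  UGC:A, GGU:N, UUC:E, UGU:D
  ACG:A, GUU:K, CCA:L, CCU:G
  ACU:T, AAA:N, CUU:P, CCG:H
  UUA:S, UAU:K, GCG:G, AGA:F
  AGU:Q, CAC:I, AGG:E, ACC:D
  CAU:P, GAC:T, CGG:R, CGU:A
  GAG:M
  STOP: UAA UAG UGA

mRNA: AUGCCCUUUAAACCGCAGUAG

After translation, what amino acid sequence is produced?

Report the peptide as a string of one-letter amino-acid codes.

Answer: VLANHI

Derivation:
start AUG at pos 0
pos 0: AUG -> V; peptide=V
pos 3: CCC -> L; peptide=VL
pos 6: UUU -> A; peptide=VLA
pos 9: AAA -> N; peptide=VLAN
pos 12: CCG -> H; peptide=VLANH
pos 15: CAG -> I; peptide=VLANHI
pos 18: UAG -> STOP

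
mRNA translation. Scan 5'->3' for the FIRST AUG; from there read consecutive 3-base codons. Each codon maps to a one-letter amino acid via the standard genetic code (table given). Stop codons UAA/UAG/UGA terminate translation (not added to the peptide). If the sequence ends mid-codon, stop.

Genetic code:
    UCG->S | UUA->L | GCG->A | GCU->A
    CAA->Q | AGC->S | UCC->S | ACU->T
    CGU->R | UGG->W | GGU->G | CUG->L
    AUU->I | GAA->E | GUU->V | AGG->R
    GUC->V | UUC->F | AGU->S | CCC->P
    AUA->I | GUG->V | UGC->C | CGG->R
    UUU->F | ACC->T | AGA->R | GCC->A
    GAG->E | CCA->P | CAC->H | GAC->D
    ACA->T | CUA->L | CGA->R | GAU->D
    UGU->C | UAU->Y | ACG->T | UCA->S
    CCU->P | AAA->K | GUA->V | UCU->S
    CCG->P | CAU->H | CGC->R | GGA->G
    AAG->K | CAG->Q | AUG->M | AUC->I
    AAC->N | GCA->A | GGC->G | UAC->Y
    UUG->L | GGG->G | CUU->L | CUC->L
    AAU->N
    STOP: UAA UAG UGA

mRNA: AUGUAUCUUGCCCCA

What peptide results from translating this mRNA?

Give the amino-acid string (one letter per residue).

Answer: MYLAP

Derivation:
start AUG at pos 0
pos 0: AUG -> M; peptide=M
pos 3: UAU -> Y; peptide=MY
pos 6: CUU -> L; peptide=MYL
pos 9: GCC -> A; peptide=MYLA
pos 12: CCA -> P; peptide=MYLAP
pos 15: only 0 nt remain (<3), stop (end of mRNA)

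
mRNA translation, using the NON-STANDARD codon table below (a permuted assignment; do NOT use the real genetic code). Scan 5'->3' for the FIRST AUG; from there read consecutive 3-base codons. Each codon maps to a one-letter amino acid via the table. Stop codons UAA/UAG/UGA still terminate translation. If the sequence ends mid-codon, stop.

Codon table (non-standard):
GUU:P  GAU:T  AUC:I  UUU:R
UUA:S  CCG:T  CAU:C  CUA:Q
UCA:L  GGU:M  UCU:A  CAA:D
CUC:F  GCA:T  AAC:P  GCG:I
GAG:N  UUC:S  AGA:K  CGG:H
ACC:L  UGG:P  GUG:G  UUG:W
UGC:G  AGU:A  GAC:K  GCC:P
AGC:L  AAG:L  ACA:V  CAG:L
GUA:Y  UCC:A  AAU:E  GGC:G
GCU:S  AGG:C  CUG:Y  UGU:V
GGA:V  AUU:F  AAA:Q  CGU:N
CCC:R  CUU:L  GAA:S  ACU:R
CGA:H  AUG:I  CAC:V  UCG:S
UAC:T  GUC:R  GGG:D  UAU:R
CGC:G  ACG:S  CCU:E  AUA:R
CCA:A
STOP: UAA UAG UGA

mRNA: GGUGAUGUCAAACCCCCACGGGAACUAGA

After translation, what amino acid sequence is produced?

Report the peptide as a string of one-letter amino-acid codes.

Answer: ILPRVDP

Derivation:
start AUG at pos 4
pos 4: AUG -> I; peptide=I
pos 7: UCA -> L; peptide=IL
pos 10: AAC -> P; peptide=ILP
pos 13: CCC -> R; peptide=ILPR
pos 16: CAC -> V; peptide=ILPRV
pos 19: GGG -> D; peptide=ILPRVD
pos 22: AAC -> P; peptide=ILPRVDP
pos 25: UAG -> STOP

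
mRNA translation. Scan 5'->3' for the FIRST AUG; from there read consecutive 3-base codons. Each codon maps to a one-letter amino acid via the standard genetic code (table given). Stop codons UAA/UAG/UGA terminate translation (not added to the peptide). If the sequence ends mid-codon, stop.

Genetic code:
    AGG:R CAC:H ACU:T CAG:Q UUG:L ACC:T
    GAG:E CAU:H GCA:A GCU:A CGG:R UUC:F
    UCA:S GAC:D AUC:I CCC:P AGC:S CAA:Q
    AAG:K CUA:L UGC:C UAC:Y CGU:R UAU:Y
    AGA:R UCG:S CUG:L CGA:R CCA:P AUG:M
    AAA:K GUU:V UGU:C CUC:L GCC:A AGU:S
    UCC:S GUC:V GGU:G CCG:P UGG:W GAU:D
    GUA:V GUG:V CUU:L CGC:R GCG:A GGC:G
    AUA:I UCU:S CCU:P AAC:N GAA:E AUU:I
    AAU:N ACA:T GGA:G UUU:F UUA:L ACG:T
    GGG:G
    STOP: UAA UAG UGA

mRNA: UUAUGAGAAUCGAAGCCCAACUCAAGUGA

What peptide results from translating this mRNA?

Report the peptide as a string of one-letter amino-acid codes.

start AUG at pos 2
pos 2: AUG -> M; peptide=M
pos 5: AGA -> R; peptide=MR
pos 8: AUC -> I; peptide=MRI
pos 11: GAA -> E; peptide=MRIE
pos 14: GCC -> A; peptide=MRIEA
pos 17: CAA -> Q; peptide=MRIEAQ
pos 20: CUC -> L; peptide=MRIEAQL
pos 23: AAG -> K; peptide=MRIEAQLK
pos 26: UGA -> STOP

Answer: MRIEAQLK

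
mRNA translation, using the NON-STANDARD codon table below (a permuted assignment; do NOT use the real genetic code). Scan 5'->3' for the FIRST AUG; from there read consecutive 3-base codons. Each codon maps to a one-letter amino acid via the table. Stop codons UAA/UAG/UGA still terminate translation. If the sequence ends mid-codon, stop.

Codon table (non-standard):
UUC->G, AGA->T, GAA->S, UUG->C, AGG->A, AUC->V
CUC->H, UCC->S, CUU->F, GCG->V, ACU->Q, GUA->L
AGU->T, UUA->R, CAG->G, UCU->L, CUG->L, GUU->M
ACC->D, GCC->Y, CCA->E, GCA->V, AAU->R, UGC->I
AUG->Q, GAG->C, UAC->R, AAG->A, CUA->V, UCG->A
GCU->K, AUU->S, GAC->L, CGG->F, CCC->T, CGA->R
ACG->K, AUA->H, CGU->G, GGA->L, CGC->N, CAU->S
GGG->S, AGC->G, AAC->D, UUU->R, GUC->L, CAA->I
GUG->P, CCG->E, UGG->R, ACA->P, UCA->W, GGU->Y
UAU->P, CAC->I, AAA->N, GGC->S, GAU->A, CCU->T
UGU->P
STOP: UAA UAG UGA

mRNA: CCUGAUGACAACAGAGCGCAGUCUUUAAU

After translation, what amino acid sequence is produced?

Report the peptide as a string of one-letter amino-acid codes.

start AUG at pos 4
pos 4: AUG -> Q; peptide=Q
pos 7: ACA -> P; peptide=QP
pos 10: ACA -> P; peptide=QPP
pos 13: GAG -> C; peptide=QPPC
pos 16: CGC -> N; peptide=QPPCN
pos 19: AGU -> T; peptide=QPPCNT
pos 22: CUU -> F; peptide=QPPCNTF
pos 25: UAA -> STOP

Answer: QPPCNTF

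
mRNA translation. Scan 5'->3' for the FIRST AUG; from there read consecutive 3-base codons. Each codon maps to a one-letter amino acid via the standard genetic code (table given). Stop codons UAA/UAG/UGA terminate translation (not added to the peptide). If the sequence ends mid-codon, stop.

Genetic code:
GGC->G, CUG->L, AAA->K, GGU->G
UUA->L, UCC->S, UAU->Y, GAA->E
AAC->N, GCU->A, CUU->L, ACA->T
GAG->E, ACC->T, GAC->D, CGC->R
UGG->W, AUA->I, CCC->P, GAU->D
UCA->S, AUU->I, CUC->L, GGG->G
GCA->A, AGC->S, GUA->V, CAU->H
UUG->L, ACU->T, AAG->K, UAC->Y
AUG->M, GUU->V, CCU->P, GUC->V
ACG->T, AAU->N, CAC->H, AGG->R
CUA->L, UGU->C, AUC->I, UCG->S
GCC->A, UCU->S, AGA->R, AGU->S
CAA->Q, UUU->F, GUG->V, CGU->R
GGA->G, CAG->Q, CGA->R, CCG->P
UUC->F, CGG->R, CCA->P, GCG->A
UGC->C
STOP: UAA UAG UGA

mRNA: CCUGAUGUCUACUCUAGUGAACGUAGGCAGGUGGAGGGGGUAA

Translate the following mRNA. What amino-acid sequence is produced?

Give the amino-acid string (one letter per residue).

start AUG at pos 4
pos 4: AUG -> M; peptide=M
pos 7: UCU -> S; peptide=MS
pos 10: ACU -> T; peptide=MST
pos 13: CUA -> L; peptide=MSTL
pos 16: GUG -> V; peptide=MSTLV
pos 19: AAC -> N; peptide=MSTLVN
pos 22: GUA -> V; peptide=MSTLVNV
pos 25: GGC -> G; peptide=MSTLVNVG
pos 28: AGG -> R; peptide=MSTLVNVGR
pos 31: UGG -> W; peptide=MSTLVNVGRW
pos 34: AGG -> R; peptide=MSTLVNVGRWR
pos 37: GGG -> G; peptide=MSTLVNVGRWRG
pos 40: UAA -> STOP

Answer: MSTLVNVGRWRG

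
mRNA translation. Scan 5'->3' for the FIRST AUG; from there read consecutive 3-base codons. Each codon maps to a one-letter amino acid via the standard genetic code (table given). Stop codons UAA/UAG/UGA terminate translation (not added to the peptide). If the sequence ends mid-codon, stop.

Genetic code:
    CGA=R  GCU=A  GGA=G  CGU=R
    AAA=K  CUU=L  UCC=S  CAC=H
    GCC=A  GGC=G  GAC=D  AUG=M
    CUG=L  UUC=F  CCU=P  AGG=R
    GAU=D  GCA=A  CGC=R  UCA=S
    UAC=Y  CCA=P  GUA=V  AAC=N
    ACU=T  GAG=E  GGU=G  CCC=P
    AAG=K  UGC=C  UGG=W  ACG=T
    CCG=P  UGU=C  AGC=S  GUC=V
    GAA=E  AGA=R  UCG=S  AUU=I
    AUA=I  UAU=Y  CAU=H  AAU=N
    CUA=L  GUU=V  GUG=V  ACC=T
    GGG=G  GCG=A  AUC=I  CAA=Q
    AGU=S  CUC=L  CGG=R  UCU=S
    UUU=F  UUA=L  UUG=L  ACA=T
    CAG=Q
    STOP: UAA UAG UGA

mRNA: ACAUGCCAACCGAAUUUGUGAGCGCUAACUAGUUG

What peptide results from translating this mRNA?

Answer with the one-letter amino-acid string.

start AUG at pos 2
pos 2: AUG -> M; peptide=M
pos 5: CCA -> P; peptide=MP
pos 8: ACC -> T; peptide=MPT
pos 11: GAA -> E; peptide=MPTE
pos 14: UUU -> F; peptide=MPTEF
pos 17: GUG -> V; peptide=MPTEFV
pos 20: AGC -> S; peptide=MPTEFVS
pos 23: GCU -> A; peptide=MPTEFVSA
pos 26: AAC -> N; peptide=MPTEFVSAN
pos 29: UAG -> STOP

Answer: MPTEFVSAN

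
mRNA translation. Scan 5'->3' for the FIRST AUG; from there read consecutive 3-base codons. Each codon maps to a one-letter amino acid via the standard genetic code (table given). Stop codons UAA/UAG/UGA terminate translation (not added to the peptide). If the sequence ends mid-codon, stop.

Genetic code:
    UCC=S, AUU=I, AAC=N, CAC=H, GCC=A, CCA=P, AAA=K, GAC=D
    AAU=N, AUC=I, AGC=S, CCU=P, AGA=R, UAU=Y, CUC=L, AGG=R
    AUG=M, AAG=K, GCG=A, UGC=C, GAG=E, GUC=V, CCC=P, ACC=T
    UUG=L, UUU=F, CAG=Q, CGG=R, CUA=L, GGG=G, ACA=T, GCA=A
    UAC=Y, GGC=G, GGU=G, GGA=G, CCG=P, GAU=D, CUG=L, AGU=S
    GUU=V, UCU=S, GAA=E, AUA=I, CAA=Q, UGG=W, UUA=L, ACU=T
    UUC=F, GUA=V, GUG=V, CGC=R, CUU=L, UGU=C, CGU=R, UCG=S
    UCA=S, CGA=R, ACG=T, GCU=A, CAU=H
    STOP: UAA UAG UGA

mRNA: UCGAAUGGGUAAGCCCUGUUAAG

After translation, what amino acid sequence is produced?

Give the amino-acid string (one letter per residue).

Answer: MGKPC

Derivation:
start AUG at pos 4
pos 4: AUG -> M; peptide=M
pos 7: GGU -> G; peptide=MG
pos 10: AAG -> K; peptide=MGK
pos 13: CCC -> P; peptide=MGKP
pos 16: UGU -> C; peptide=MGKPC
pos 19: UAA -> STOP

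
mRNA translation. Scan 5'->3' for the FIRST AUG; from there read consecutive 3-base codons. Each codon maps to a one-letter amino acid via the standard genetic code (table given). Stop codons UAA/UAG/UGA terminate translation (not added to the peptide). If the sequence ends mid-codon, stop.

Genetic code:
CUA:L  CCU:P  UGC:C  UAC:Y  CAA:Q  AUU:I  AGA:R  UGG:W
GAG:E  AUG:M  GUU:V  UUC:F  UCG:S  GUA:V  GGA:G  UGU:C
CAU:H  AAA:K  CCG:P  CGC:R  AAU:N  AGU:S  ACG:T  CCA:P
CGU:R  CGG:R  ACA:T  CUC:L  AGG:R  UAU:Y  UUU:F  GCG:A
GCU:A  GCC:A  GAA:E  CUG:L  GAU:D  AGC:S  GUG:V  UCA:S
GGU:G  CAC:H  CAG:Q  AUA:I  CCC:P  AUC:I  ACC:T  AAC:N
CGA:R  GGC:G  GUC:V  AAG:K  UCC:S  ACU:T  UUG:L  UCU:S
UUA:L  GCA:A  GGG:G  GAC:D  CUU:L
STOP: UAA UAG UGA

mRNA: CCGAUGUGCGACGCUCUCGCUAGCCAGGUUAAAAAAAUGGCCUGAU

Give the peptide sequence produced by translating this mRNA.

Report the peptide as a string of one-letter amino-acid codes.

start AUG at pos 3
pos 3: AUG -> M; peptide=M
pos 6: UGC -> C; peptide=MC
pos 9: GAC -> D; peptide=MCD
pos 12: GCU -> A; peptide=MCDA
pos 15: CUC -> L; peptide=MCDAL
pos 18: GCU -> A; peptide=MCDALA
pos 21: AGC -> S; peptide=MCDALAS
pos 24: CAG -> Q; peptide=MCDALASQ
pos 27: GUU -> V; peptide=MCDALASQV
pos 30: AAA -> K; peptide=MCDALASQVK
pos 33: AAA -> K; peptide=MCDALASQVKK
pos 36: AUG -> M; peptide=MCDALASQVKKM
pos 39: GCC -> A; peptide=MCDALASQVKKMA
pos 42: UGA -> STOP

Answer: MCDALASQVKKMA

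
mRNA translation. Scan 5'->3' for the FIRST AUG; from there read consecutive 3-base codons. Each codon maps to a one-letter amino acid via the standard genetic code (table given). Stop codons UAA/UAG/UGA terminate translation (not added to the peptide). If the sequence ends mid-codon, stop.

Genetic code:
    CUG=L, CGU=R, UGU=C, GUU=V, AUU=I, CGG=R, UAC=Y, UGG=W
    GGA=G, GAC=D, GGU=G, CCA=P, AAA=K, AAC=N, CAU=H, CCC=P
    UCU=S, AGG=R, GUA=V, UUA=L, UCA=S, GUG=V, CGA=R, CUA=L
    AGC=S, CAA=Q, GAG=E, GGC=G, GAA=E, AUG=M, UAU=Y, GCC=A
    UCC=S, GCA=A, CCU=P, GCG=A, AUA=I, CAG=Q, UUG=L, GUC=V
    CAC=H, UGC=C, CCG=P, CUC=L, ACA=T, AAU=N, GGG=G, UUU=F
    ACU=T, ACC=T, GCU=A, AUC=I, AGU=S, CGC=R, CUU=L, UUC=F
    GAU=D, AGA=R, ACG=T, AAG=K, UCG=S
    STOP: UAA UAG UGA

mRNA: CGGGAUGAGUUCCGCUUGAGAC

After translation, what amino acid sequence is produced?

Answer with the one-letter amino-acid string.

Answer: MSSA

Derivation:
start AUG at pos 4
pos 4: AUG -> M; peptide=M
pos 7: AGU -> S; peptide=MS
pos 10: UCC -> S; peptide=MSS
pos 13: GCU -> A; peptide=MSSA
pos 16: UGA -> STOP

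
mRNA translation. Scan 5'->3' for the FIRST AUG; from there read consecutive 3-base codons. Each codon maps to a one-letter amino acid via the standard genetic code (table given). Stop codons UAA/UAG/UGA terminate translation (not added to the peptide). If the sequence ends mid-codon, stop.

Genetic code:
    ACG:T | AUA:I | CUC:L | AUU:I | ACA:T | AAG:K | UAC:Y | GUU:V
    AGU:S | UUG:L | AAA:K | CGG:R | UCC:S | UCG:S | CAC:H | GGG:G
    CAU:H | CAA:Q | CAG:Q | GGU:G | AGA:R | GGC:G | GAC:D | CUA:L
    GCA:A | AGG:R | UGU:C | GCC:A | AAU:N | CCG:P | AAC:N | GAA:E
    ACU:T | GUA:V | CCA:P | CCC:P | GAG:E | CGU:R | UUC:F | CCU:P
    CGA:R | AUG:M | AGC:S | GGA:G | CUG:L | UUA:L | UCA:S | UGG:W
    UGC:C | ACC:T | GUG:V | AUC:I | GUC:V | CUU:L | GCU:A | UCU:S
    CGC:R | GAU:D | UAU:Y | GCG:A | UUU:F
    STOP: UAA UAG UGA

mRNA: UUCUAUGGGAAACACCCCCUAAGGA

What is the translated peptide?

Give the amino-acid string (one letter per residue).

start AUG at pos 4
pos 4: AUG -> M; peptide=M
pos 7: GGA -> G; peptide=MG
pos 10: AAC -> N; peptide=MGN
pos 13: ACC -> T; peptide=MGNT
pos 16: CCC -> P; peptide=MGNTP
pos 19: UAA -> STOP

Answer: MGNTP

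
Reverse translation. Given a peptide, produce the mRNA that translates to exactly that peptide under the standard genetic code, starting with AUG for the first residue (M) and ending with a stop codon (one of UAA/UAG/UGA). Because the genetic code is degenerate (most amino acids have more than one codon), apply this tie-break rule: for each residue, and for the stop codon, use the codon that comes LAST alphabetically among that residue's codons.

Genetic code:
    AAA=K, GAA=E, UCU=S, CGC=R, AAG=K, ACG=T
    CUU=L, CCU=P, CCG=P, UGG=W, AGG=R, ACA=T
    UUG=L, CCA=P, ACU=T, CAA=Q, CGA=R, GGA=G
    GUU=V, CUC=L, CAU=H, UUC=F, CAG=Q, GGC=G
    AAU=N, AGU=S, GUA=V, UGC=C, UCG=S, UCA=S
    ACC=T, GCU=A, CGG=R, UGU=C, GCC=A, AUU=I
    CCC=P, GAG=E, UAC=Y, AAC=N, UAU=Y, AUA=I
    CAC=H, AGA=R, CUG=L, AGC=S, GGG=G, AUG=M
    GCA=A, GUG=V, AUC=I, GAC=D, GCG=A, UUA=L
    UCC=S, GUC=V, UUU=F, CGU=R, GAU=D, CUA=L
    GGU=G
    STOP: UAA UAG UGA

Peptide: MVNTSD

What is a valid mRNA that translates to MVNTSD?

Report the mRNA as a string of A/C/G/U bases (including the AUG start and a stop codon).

residue 1: M -> AUG (start codon)
residue 2: V codons sorted = GUA,GUC,GUG,GUU -> pick last = GUU
residue 3: N codons sorted = AAC,AAU -> pick last = AAU
residue 4: T codons sorted = ACA,ACC,ACG,ACU -> pick last = ACU
residue 5: S codons sorted = AGC,AGU,UCA,UCC,UCG,UCU -> pick last = UCU
residue 6: D codons sorted = GAC,GAU -> pick last = GAU
terminator: stop codons sorted = UAA,UAG,UGA -> pick last = UGA

Answer: mRNA: AUGGUUAAUACUUCUGAUUGA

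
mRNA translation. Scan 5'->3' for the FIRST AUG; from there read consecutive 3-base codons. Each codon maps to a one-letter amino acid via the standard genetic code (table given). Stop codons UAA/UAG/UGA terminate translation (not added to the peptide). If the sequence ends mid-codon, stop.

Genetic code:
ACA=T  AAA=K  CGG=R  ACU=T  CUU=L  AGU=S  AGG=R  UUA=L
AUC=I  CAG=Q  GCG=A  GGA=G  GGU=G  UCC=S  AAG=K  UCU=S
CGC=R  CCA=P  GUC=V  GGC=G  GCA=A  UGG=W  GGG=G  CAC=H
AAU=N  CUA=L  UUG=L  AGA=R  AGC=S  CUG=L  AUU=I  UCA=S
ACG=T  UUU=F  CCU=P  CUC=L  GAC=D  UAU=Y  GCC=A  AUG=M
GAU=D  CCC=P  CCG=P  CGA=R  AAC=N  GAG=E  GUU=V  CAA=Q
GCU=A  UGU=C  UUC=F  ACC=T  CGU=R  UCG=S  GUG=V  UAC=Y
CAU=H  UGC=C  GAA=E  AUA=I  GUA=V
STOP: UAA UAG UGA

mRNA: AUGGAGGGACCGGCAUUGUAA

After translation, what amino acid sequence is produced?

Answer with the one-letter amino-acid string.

Answer: MEGPAL

Derivation:
start AUG at pos 0
pos 0: AUG -> M; peptide=M
pos 3: GAG -> E; peptide=ME
pos 6: GGA -> G; peptide=MEG
pos 9: CCG -> P; peptide=MEGP
pos 12: GCA -> A; peptide=MEGPA
pos 15: UUG -> L; peptide=MEGPAL
pos 18: UAA -> STOP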